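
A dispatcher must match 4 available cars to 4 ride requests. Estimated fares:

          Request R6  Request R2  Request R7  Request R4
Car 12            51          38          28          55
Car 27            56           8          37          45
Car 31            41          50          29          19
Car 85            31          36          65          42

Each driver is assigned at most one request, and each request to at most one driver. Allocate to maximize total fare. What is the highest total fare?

Optimal: Car 12→Request R4 ($55), Car 27→Request R6 ($56), Car 31→Request R2 ($50), Car 85→Request R7 ($65) — total 55+56+50+65 = $226.
Swapping Car 85↔Car 12 (Car 85→Request R4 $42, Car 12→Request R7 $28) loses 50.

Max total: $226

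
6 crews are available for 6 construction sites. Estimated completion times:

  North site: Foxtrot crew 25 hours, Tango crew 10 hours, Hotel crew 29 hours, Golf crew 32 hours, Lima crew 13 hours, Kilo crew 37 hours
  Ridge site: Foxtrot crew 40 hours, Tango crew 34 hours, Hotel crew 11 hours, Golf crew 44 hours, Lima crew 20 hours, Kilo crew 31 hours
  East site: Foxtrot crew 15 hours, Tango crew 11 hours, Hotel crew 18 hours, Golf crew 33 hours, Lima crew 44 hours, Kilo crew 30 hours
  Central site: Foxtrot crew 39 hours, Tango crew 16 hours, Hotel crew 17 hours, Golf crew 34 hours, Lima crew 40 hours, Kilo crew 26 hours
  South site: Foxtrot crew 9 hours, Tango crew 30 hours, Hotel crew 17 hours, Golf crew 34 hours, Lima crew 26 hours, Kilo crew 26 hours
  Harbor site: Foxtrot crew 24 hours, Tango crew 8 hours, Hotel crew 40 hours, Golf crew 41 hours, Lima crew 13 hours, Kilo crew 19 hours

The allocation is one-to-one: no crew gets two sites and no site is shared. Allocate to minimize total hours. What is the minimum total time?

Minimum total: 97 hours

Optimal: Foxtrot crew→South site (9 hours), Tango crew→East site (11 hours), Hotel crew→Ridge site (11 hours), Golf crew→Central site (34 hours), Lima crew→North site (13 hours), Kilo crew→Harbor site (19 hours) — total 9+11+11+34+13+19 = 97 hours.
Row-greedy (each crew in turn takes its cheapest remaining site) gives 130 hours, worse by 33.
Swapping Lima crew↔Foxtrot crew (Lima crew→South site 26 hours, Foxtrot crew→North site 25 hours) adds 29.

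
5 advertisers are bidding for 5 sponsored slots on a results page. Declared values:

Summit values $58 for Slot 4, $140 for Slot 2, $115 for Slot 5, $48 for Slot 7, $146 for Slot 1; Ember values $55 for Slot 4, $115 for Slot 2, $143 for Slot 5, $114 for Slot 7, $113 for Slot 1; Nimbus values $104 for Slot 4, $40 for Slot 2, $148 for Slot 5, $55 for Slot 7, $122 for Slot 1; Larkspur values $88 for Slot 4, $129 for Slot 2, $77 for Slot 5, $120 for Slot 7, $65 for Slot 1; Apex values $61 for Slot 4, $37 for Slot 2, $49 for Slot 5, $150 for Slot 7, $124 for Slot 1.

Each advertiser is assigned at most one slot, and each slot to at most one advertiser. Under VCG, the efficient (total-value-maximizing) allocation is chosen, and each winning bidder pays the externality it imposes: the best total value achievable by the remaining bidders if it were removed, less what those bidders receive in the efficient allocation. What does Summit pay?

Summit pays $18.

Efficient allocation: Summit→Slot 1 ($146), Ember→Slot 5 ($143), Nimbus→Slot 4 ($104), Larkspur→Slot 2 ($129), Apex→Slot 7 ($150); total welfare W = $672.
Summit receives Slot 1 at value $146, so the others get W − 146 = $526.
Without Summit: best allocation of the remaining 4 bidders over all 5 slots is Ember→Slot 5 ($143), Nimbus→Slot 1 ($122), Larkspur→Slot 2 ($129), Apex→Slot 7 ($150), total $544.
VCG payment = (others' best without Summit) − (others' welfare with Summit) = 544 − 526 = $18.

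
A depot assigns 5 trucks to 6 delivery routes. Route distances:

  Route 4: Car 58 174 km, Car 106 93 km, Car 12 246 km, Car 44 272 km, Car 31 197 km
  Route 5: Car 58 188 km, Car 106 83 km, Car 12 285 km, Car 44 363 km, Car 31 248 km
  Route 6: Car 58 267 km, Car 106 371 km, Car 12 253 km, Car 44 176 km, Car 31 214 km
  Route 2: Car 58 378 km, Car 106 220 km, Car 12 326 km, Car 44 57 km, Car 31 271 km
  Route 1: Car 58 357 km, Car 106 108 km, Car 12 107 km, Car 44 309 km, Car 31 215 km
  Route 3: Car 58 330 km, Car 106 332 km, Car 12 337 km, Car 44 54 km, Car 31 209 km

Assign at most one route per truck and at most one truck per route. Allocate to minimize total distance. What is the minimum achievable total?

Minimum total: 630 km

Optimal: Car 58→Route 4 (174 km), Car 106→Route 5 (83 km), Car 12→Route 1 (107 km), Car 44→Route 2 (57 km), Car 31→Route 3 (209 km) — total 174+83+107+57+209 = 630 km.
Swapping Car 106↔Car 44 (Car 106→Route 2 220 km, Car 44→Route 5 363 km) adds 443.
Every other assignment is strictly worse.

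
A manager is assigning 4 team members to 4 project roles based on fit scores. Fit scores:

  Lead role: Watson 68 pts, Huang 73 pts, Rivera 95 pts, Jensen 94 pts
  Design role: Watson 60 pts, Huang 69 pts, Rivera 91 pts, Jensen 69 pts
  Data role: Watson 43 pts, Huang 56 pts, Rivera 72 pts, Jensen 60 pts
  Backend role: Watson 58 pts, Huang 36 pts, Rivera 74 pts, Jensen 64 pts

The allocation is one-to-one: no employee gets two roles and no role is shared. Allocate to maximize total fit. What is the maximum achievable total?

Optimal: Watson→Backend role (58 pts), Huang→Data role (56 pts), Rivera→Design role (91 pts), Jensen→Lead role (94 pts) — total 58+56+91+94 = 299 pts.
Column-greedy (each role in turn goes to its best remaining employee) gives 282 pts, worse by 17.

Maximum total: 299 pts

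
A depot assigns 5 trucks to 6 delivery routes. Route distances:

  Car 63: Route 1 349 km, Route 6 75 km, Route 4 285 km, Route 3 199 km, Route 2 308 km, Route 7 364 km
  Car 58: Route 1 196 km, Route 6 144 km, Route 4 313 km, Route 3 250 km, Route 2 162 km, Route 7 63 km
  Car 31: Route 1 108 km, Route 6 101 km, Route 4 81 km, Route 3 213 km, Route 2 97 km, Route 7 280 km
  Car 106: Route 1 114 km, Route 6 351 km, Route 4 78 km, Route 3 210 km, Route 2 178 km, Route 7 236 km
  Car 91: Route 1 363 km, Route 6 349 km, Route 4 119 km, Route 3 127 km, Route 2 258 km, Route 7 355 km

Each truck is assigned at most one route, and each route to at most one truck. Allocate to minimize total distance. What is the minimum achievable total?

This is a one-to-one assignment (minimum-cost bipartite matching).
Optimal: Car 63→Route 6 (75 km), Car 58→Route 7 (63 km), Car 31→Route 2 (97 km), Car 106→Route 4 (78 km), Car 91→Route 3 (127 km) — total 75+63+97+78+127 = 440 km.
Column-greedy (each route in turn goes to its cheapest remaining truck) gives 550 km, worse by 110.
Next-best assignment: Car 63→Route 6, Car 58→Route 7, Car 31→Route 1, Car 106→Route 4, Car 91→Route 3 = 451 km.
Swapping Car 91↔Car 58 (Car 91→Route 7 355 km, Car 58→Route 3 250 km) adds 415.
Every other assignment is strictly worse.

Min total: 440 km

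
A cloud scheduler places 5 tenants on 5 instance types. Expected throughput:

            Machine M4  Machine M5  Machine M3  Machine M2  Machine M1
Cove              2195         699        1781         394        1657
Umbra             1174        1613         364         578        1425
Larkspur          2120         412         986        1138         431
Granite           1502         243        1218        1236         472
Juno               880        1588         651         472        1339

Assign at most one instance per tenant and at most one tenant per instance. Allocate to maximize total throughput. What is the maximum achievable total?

Optimal: Cove→Machine M3 (1781 ops/s), Umbra→Machine M1 (1425 ops/s), Larkspur→Machine M4 (2120 ops/s), Granite→Machine M2 (1236 ops/s), Juno→Machine M5 (1588 ops/s) — total 1781+1425+2120+1236+1588 = 8150 ops/s.
Row-greedy (each tenant in turn takes its best remaining instance) gives 7503 ops/s, worse by 647.
Next-best assignment: Cove→Machine M3, Umbra→Machine M5, Larkspur→Machine M4, Granite→Machine M2, Juno→Machine M1 = 8089 ops/s.

Max total: 8150 ops/s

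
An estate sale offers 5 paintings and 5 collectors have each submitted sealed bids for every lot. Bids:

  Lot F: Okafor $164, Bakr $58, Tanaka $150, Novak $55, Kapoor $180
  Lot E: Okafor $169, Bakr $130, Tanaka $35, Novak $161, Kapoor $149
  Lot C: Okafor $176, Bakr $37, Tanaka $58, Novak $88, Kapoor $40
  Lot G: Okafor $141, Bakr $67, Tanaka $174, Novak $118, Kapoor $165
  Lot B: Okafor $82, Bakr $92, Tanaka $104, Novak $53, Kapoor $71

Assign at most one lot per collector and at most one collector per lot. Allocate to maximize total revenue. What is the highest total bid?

This is a one-to-one assignment (maximum-weight bipartite matching).
Optimal: Okafor→Lot C ($176), Bakr→Lot B ($92), Tanaka→Lot G ($174), Novak→Lot E ($161), Kapoor→Lot F ($180) — total 176+92+174+161+180 = $783.
Next-best assignment: Okafor→Lot C, Bakr→Lot B, Tanaka→Lot F, Novak→Lot E, Kapoor→Lot G = $744.
Every other assignment is strictly worse.

Maximum total: $783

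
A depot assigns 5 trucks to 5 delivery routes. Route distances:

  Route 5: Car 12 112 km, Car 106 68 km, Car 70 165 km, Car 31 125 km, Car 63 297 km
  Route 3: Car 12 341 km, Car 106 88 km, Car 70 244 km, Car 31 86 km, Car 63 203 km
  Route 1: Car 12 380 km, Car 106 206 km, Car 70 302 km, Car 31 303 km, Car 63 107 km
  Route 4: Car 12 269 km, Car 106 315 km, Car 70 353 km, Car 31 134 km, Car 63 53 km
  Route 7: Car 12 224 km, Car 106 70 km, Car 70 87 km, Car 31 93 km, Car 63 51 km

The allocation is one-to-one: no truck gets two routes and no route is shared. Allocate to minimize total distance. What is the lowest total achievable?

Minimum total: 528 km

Optimal: Car 12→Route 5 (112 km), Car 106→Route 3 (88 km), Car 70→Route 7 (87 km), Car 31→Route 4 (134 km), Car 63→Route 1 (107 km) — total 112+88+87+134+107 = 528 km.
Row-greedy (each truck in turn takes its cheapest remaining route) gives 667 km, worse by 139.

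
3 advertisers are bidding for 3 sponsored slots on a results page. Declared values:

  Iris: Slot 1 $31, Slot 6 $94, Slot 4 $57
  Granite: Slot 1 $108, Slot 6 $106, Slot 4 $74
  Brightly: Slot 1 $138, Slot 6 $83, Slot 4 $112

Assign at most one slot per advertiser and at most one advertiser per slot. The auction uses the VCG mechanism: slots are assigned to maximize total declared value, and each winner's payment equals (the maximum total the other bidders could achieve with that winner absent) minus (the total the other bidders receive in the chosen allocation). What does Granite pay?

Granite pays $26.

Efficient allocation: Iris→Slot 6 ($94), Granite→Slot 1 ($108), Brightly→Slot 4 ($112); total welfare W = $314.
Granite receives Slot 1 at value $108, so the others get W − 108 = $206.
Without Granite: best allocation of the remaining 2 bidders over all 3 slots is Iris→Slot 6 ($94), Brightly→Slot 1 ($138), total $232.
VCG payment = (others' best without Granite) − (others' welfare with Granite) = 232 − 206 = $26.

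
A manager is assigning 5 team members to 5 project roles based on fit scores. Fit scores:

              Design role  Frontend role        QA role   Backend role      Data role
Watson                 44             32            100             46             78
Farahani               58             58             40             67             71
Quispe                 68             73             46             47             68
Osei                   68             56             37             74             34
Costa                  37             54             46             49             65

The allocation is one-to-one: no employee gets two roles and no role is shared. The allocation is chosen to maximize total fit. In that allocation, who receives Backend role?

Treat this as an assignment problem: match each employee to one role.
Optimal: Watson→QA role (100 pts), Farahani→Backend role (67 pts), Quispe→Frontend role (73 pts), Osei→Design role (68 pts), Costa→Data role (65 pts) — total 100+67+73+68+65 = 373 pts.
Row-greedy (each employee in turn takes its best remaining role) gives 355 pts, worse by 18.
Next-best assignment: Watson→QA role, Farahani→Design role, Quispe→Frontend role, Osei→Backend role, Costa→Data role = 370 pts.
Farahani's own top role is Data role (71 pts), but forcing Farahani→Data role and reassigning the rest optimally gives only 367 pts — worse by 6.

Farahani receives Backend role.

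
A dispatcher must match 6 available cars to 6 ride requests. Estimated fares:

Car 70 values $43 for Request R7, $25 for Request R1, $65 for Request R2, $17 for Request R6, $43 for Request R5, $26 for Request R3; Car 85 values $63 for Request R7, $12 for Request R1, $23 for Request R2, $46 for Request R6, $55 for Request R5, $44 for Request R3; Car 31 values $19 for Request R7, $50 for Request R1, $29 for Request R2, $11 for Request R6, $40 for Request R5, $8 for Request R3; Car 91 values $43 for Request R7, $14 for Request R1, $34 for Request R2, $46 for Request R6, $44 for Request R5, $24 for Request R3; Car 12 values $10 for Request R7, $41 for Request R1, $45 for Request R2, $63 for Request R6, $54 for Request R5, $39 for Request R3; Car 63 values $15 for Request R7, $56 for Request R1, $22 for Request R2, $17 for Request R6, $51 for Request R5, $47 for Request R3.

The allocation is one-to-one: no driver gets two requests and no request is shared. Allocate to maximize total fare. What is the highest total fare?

Maximum total: $332

Treat this as an assignment problem: match each driver to one request.
Optimal: Car 70→Request R2 ($65), Car 85→Request R7 ($63), Car 31→Request R1 ($50), Car 91→Request R5 ($44), Car 12→Request R6 ($63), Car 63→Request R3 ($47) — total 65+63+50+44+63+47 = $332.
Max-entry greedy (repeatedly take the single best remaining cell) gives $299, worse by 33.
Swapping Car 85↔Car 12 (Car 85→Request R6 $46, Car 12→Request R7 $10) loses 70.
Every other assignment is strictly worse.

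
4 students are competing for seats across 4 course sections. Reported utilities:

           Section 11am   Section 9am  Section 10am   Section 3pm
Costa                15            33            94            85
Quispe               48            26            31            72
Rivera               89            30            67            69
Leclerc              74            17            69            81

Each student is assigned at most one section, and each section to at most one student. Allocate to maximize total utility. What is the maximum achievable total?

Optimal: Costa→Section 10am (94 points), Quispe→Section 9am (26 points), Rivera→Section 11am (89 points), Leclerc→Section 3pm (81 points) — total 94+26+89+81 = 290 points.
Row-greedy (each student in turn takes its best remaining section) gives 272 points, worse by 18.
Swapping Leclerc↔Rivera (Leclerc→Section 11am 74 points, Rivera→Section 3pm 69 points) loses 27.
Checked against all permutations: 290 points is optimal.

Maximum total: 290 points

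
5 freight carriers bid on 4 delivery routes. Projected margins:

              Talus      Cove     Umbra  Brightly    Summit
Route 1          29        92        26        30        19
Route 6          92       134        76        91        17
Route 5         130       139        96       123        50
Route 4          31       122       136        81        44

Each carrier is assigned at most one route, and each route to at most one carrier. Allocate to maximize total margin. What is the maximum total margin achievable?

Optimal: Cove→Route 1 ($92k), Brightly→Route 6 ($91k), Talus→Route 5 ($130k), Umbra→Route 4 ($136k) — total 92+91+130+136 = $449k.
Max-entry greedy (repeatedly take the single best remaining cell) gives $397k, worse by 52.
Next-best assignment: Cove→Route 1, Talus→Route 6, Brightly→Route 5, Umbra→Route 4 = $443k.

Max total: $449k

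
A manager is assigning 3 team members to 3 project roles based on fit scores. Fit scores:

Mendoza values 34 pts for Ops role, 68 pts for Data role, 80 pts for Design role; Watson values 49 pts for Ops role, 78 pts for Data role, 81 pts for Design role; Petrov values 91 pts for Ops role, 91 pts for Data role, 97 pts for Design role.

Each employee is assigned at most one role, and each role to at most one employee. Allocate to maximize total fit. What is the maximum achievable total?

Treat this as an assignment problem: match each employee to one role.
Optimal: Mendoza→Design role (80 pts), Watson→Data role (78 pts), Petrov→Ops role (91 pts) — total 80+78+91 = 249 pts.
Max-entry greedy (repeatedly take the single best remaining cell) gives 209 pts, worse by 40.
Swapping Watson↔Petrov (Watson→Ops role 49 pts, Petrov→Data role 91 pts) loses 29.
Checked against all permutations: 249 pts is optimal.

Max total: 249 pts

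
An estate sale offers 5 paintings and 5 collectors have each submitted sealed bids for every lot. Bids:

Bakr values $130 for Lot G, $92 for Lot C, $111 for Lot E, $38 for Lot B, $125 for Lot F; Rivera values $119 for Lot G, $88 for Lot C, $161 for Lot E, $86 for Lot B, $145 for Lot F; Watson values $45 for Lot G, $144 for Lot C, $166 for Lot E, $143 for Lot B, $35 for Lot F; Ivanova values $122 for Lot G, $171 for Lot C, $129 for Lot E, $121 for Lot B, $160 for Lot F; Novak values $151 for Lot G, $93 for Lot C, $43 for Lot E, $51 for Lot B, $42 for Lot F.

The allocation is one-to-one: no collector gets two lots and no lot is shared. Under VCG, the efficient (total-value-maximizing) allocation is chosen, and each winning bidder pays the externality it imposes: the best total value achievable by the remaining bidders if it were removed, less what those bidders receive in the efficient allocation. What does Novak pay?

Novak pays $12.

Efficient allocation: Bakr→Lot F ($125), Rivera→Lot E ($161), Watson→Lot B ($143), Ivanova→Lot C ($171), Novak→Lot G ($151); total welfare W = $751.
Novak receives Lot G at value $151, so the others get W − 151 = $600.
Without Novak: best allocation of the remaining 4 bidders over all 5 lots is Bakr→Lot G ($130), Rivera→Lot F ($145), Watson→Lot E ($166), Ivanova→Lot C ($171), total $612.
VCG payment = (others' best without Novak) − (others' welfare with Novak) = 612 − 600 = $12.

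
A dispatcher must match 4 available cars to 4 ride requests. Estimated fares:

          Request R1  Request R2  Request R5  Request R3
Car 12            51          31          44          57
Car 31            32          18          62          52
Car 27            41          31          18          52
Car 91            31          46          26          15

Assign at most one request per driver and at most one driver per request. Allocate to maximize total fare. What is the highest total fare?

This is a one-to-one assignment (maximum-weight bipartite matching).
Optimal: Car 12→Request R1 ($51), Car 31→Request R5 ($62), Car 27→Request R3 ($52), Car 91→Request R2 ($46) — total 51+62+52+46 = $211.
Row-greedy (each driver in turn takes its best remaining request) gives $206, worse by 5.
Next-best assignment: Car 12→Request R3, Car 31→Request R5, Car 27→Request R1, Car 91→Request R2 = $206.
Swapping Car 27↔Car 91 (Car 27→Request R2 $31, Car 91→Request R3 $15) loses 52.

Maximum total: $211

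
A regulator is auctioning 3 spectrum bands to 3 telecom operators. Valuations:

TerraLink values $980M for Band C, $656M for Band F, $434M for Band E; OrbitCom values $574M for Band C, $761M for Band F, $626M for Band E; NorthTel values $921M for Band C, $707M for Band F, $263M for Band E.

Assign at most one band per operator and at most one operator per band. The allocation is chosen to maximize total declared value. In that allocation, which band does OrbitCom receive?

OrbitCom receives Band E.

Optimal: TerraLink→Band C ($980M), OrbitCom→Band E ($626M), NorthTel→Band F ($707M) — total 980+626+707 = $2313M.
Row-greedy (each operator in turn takes its best remaining band) gives $2004M, worse by 309.
Next-best assignment: TerraLink→Band F, OrbitCom→Band E, NorthTel→Band C = $2203M.
OrbitCom's own top band is Band F ($761M), but forcing OrbitCom→Band F and reassigning the rest optimally gives only $2116M — worse by 197.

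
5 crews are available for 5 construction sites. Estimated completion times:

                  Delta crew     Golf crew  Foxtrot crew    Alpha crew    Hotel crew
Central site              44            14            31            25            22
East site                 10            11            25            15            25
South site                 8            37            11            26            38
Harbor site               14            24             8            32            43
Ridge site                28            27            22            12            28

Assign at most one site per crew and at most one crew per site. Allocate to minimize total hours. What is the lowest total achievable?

Minimum total: 61 hours

Optimal: Delta crew→South site (8 hours), Golf crew→East site (11 hours), Foxtrot crew→Harbor site (8 hours), Alpha crew→Ridge site (12 hours), Hotel crew→Central site (22 hours) — total 8+11+8+12+22 = 61 hours.
Column-greedy (each site in turn goes to its cheapest remaining crew) gives 95 hours, worse by 34.
Swapping Delta crew↔Alpha crew (Delta crew→Ridge site 28 hours, Alpha crew→South site 26 hours) adds 34.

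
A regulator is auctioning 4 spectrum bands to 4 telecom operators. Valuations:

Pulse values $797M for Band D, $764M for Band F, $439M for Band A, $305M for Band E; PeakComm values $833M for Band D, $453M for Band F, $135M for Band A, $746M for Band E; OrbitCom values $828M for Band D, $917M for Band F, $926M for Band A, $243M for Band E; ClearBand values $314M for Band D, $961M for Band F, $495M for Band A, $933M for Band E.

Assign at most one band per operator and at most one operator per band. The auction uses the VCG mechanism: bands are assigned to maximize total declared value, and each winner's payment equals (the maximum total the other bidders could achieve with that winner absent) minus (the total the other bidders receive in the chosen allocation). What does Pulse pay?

Efficient allocation: Pulse→Band F ($764M), PeakComm→Band D ($833M), OrbitCom→Band A ($926M), ClearBand→Band E ($933M); total welfare W = $3456M.
Pulse receives Band F at value $764M, so the others get W − 764 = $2692M.
Without Pulse: best allocation of the remaining 3 bidders over all 4 bands is PeakComm→Band D ($833M), OrbitCom→Band A ($926M), ClearBand→Band F ($961M), total $2720M.
VCG payment = (others' best without Pulse) − (others' welfare with Pulse) = 2720 − 2692 = $28M.

Pulse pays $28M.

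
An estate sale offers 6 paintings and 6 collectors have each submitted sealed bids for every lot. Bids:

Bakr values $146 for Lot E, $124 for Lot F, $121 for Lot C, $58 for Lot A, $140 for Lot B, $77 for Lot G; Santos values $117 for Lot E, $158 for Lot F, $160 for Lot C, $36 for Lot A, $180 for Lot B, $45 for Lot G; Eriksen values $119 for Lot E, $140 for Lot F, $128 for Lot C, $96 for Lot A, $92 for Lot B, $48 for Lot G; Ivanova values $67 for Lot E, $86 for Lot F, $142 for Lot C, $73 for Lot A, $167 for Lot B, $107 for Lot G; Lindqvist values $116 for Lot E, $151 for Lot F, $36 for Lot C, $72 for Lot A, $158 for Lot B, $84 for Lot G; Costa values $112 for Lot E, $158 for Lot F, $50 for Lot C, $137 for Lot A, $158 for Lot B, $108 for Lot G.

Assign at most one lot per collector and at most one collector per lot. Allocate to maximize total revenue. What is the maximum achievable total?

Max total: $849

This is the linear assignment problem.
Optimal: Bakr→Lot E ($146), Santos→Lot B ($180), Eriksen→Lot C ($128), Ivanova→Lot G ($107), Lindqvist→Lot F ($151), Costa→Lot A ($137) — total 146+180+128+107+151+137 = $849.
Column-greedy (each lot in turn goes to its best remaining collector) gives $789, worse by 60.
Next-best assignment: Bakr→Lot E, Santos→Lot C, Eriksen→Lot F, Ivanova→Lot G, Lindqvist→Lot B, Costa→Lot A = $848.
Swapping Santos↔Lindqvist (Santos→Lot F $158, Lindqvist→Lot B $158) loses 15.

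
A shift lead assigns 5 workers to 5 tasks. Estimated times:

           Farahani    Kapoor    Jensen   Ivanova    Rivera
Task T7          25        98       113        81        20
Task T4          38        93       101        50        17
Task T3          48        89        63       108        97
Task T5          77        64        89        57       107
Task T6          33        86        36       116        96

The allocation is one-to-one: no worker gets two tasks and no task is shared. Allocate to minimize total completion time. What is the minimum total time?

Min total: 218 min

Optimal: Farahani→Task T3 (48 min), Kapoor→Task T5 (64 min), Jensen→Task T6 (36 min), Ivanova→Task T4 (50 min), Rivera→Task T7 (20 min) — total 48+64+36+50+20 = 218 min.
Column-greedy (each task in turn goes to its cheapest remaining worker) gives 264 min, worse by 46.
No other one-to-one assignment undercuts 218 min.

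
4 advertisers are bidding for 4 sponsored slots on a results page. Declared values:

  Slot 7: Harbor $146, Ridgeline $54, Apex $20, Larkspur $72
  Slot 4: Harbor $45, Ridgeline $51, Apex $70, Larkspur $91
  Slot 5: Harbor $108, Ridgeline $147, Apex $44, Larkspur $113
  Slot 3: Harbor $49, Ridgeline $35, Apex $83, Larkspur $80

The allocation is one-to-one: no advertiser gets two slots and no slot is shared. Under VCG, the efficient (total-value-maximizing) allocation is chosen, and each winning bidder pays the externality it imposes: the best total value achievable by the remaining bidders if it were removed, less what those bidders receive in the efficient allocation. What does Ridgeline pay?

Ridgeline pays $22.

Efficient allocation: Harbor→Slot 7 ($146), Ridgeline→Slot 5 ($147), Apex→Slot 3 ($83), Larkspur→Slot 4 ($91); total welfare W = $467.
Ridgeline receives Slot 5 at value $147, so the others get W − 147 = $320.
Without Ridgeline: best allocation of the remaining 3 bidders over all 4 slots is Harbor→Slot 7 ($146), Apex→Slot 3 ($83), Larkspur→Slot 5 ($113), total $342.
VCG payment = (others' best without Ridgeline) − (others' welfare with Ridgeline) = 342 − 320 = $22.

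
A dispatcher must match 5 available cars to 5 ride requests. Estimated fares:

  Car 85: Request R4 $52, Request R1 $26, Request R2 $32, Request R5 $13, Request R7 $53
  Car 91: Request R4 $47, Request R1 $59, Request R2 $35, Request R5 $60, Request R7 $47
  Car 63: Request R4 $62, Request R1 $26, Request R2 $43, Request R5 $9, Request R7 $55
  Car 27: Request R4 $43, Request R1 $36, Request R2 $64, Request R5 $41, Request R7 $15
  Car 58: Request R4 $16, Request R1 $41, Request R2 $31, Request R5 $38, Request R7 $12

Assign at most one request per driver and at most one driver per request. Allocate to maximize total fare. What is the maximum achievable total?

Optimal: Car 85→Request R7 ($53), Car 91→Request R5 ($60), Car 63→Request R4 ($62), Car 27→Request R2 ($64), Car 58→Request R1 ($41) — total 53+60+62+64+41 = $280.
Column-greedy (each request in turn goes to its best remaining driver) gives $276, worse by 4.

Max total: $280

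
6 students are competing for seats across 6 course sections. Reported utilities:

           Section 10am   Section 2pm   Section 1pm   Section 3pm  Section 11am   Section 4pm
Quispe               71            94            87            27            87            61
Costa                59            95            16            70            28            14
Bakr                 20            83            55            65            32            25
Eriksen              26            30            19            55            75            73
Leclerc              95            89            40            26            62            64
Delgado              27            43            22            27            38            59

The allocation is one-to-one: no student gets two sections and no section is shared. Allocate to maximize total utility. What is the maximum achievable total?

Optimal: Quispe→Section 1pm (87 points), Costa→Section 2pm (95 points), Bakr→Section 3pm (65 points), Eriksen→Section 11am (75 points), Leclerc→Section 10am (95 points), Delgado→Section 4pm (59 points) — total 87+95+65+75+95+59 = 476 points.
Row-greedy (each student in turn takes its best remaining section) gives 448 points, worse by 28.

Max total: 476 points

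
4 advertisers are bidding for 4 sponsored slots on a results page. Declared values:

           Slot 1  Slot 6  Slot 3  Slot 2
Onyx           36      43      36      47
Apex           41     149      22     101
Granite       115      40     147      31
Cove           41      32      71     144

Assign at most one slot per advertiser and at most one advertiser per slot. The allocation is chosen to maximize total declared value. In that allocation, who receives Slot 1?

Onyx receives Slot 1.

Optimal: Onyx→Slot 1 ($36), Apex→Slot 6 ($149), Granite→Slot 3 ($147), Cove→Slot 2 ($144) — total 36+149+147+144 = $476.
Column-greedy (each slot in turn goes to its best remaining advertiser) gives $382, worse by 94.
Next-best assignment: Onyx→Slot 3, Apex→Slot 6, Granite→Slot 1, Cove→Slot 2 = $444.
Checked against all permutations: $476 is optimal.
Onyx's own top slot is Slot 2 ($47), but forcing Onyx→Slot 2 and reassigning the rest optimally gives only $384 — worse by 92.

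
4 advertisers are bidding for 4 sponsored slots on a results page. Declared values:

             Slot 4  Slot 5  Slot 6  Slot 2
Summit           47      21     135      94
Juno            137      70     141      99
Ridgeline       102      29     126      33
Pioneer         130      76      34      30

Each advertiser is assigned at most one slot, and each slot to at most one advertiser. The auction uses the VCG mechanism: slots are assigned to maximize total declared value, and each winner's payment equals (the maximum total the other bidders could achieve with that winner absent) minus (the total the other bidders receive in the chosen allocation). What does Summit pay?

Efficient allocation: Summit→Slot 2 ($94), Juno→Slot 4 ($137), Ridgeline→Slot 6 ($126), Pioneer→Slot 5 ($76); total welfare W = $433.
Summit receives Slot 2 at value $94, so the others get W − 94 = $339.
Without Summit: best allocation of the remaining 3 bidders over all 4 slots is Juno→Slot 2 ($99), Ridgeline→Slot 6 ($126), Pioneer→Slot 4 ($130), total $355.
VCG payment = (others' best without Summit) − (others' welfare with Summit) = 355 − 339 = $16.

Summit pays $16.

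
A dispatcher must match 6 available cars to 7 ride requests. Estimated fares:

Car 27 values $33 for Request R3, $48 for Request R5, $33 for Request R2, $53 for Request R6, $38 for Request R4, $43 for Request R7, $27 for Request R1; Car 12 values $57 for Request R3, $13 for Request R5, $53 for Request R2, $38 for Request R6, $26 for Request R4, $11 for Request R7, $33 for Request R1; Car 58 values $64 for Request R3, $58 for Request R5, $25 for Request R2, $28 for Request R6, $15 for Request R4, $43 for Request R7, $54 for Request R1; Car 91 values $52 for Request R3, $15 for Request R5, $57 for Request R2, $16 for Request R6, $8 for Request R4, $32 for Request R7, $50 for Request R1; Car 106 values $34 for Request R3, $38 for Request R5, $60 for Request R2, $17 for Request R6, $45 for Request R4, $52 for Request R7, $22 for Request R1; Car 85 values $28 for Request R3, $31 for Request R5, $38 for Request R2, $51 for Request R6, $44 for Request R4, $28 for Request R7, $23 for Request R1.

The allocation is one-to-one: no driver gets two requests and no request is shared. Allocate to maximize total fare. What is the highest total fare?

Optimal: Car 27→Request R6 ($53), Car 12→Request R3 ($57), Car 58→Request R5 ($58), Car 91→Request R1 ($50), Car 106→Request R2 ($60), Car 85→Request R4 ($44) — total 53+57+58+50+60+44 = $322.
Max-entry greedy (repeatedly take the single best remaining cell) gives $284, worse by 38.
Next-best assignment: Car 27→Request R6, Car 12→Request R3, Car 58→Request R5, Car 91→Request R2, Car 106→Request R7, Car 85→Request R4 = $321.

Maximum total: $322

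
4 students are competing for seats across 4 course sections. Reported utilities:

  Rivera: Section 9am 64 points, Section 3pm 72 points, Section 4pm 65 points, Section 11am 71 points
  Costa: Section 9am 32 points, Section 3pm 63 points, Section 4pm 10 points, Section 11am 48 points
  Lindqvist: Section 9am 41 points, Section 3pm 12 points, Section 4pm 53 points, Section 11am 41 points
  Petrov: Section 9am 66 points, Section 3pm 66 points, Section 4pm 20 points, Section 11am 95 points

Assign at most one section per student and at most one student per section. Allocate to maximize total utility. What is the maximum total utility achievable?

Optimal: Rivera→Section 9am (64 points), Costa→Section 3pm (63 points), Lindqvist→Section 4pm (53 points), Petrov→Section 11am (95 points) — total 64+63+53+95 = 275 points.
Max-entry greedy (repeatedly take the single best remaining cell) gives 252 points, worse by 23.

Max total: 275 points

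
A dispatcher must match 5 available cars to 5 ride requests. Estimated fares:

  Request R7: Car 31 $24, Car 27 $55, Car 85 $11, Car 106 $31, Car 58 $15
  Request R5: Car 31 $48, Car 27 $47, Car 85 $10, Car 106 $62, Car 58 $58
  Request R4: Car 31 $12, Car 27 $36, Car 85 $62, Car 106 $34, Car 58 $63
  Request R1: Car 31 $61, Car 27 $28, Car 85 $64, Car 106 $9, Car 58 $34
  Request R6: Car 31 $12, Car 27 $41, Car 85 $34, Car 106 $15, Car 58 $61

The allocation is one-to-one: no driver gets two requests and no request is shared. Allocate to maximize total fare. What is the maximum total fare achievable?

Maximum total: $301

Optimal: Car 31→Request R1 ($61), Car 27→Request R7 ($55), Car 85→Request R4 ($62), Car 106→Request R5 ($62), Car 58→Request R6 ($61) — total 61+55+62+62+61 = $301.
Max-entry greedy (repeatedly take the single best remaining cell) gives $256, worse by 45.
Swapping Car 106↔Car 85 (Car 106→Request R4 $34, Car 85→Request R5 $10) loses 80.
Every other assignment is strictly worse.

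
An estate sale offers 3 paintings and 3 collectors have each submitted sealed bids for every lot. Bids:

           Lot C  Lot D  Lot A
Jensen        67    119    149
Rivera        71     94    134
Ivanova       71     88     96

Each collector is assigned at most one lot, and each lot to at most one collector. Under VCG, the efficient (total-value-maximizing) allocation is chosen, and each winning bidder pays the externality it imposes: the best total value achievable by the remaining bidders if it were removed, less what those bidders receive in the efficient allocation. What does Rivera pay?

Rivera pays $47.

Efficient allocation: Jensen→Lot D ($119), Rivera→Lot A ($134), Ivanova→Lot C ($71); total welfare W = $324.
Rivera receives Lot A at value $134, so the others get W − 134 = $190.
Without Rivera: best allocation of the remaining 2 bidders over all 3 lots is Jensen→Lot A ($149), Ivanova→Lot D ($88), total $237.
VCG payment = (others' best without Rivera) − (others' welfare with Rivera) = 237 − 190 = $47.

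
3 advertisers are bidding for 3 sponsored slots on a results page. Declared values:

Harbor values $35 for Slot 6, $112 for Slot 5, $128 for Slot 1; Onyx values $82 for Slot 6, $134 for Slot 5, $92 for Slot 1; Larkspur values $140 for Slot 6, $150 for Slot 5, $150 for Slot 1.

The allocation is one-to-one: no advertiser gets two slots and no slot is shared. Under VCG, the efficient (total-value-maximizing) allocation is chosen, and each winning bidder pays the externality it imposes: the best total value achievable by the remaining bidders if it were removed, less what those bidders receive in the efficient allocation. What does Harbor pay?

Efficient allocation: Harbor→Slot 1 ($128), Onyx→Slot 5 ($134), Larkspur→Slot 6 ($140); total welfare W = $402.
Harbor receives Slot 1 at value $128, so the others get W − 128 = $274.
Without Harbor: best allocation of the remaining 2 bidders over all 3 slots is Onyx→Slot 5 ($134), Larkspur→Slot 1 ($150), total $284.
VCG payment = (others' best without Harbor) − (others' welfare with Harbor) = 284 − 274 = $10.

Harbor pays $10.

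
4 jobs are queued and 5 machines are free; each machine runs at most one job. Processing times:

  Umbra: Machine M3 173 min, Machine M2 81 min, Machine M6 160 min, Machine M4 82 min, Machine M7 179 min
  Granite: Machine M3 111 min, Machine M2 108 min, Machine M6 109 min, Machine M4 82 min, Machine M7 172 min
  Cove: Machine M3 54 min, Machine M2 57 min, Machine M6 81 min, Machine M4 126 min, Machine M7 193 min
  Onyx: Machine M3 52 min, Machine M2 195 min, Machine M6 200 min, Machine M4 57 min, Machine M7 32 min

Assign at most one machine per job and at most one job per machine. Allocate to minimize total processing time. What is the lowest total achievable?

Optimal: Umbra→Machine M2 (81 min), Granite→Machine M4 (82 min), Cove→Machine M3 (54 min), Onyx→Machine M7 (32 min) — total 81+82+54+32 = 249 min.
Column-greedy (each machine in turn goes to its cheapest remaining job) gives 300 min, worse by 51.
Checked against all permutations: 249 min is optimal.

Min total: 249 min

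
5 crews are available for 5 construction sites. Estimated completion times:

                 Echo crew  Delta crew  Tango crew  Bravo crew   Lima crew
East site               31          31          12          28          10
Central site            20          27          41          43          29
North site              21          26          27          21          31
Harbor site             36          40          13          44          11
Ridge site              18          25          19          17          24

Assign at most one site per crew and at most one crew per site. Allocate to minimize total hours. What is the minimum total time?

This is a one-to-one assignment (minimum-cost bipartite matching).
Optimal: Echo crew→Central site (20 hours), Delta crew→North site (26 hours), Tango crew→East site (12 hours), Bravo crew→Ridge site (17 hours), Lima crew→Harbor site (11 hours) — total 20+26+12+17+11 = 86 hours.
Column-greedy (each site in turn goes to its cheapest remaining crew) gives 89 hours, worse by 3.

Min total: 86 hours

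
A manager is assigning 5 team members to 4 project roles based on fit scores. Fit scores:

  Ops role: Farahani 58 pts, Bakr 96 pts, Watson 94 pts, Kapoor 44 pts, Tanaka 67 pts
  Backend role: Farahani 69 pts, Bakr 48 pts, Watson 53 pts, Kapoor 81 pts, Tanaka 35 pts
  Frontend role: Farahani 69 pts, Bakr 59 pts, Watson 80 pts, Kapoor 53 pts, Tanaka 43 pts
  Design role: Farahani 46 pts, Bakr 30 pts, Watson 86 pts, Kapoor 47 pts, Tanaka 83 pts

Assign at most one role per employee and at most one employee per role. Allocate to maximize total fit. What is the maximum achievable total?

Max total: 340 pts

Treat this as an assignment problem: match each employee to one role.
Optimal: Bakr→Ops role (96 pts), Kapoor→Backend role (81 pts), Watson→Frontend role (80 pts), Tanaka→Design role (83 pts) — total 96+81+80+83 = 340 pts.
Row-greedy (each employee in turn takes its best remaining role) gives 304 pts, worse by 36.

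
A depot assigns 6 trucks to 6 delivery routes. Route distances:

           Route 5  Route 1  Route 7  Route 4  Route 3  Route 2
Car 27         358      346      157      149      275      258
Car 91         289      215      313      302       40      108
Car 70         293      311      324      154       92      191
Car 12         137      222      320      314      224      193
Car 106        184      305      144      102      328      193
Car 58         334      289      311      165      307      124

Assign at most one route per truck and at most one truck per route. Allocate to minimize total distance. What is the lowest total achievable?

Optimal: Car 27→Route 7 (157 km), Car 91→Route 1 (215 km), Car 70→Route 3 (92 km), Car 12→Route 5 (137 km), Car 106→Route 4 (102 km), Car 58→Route 2 (124 km) — total 157+215+92+137+102+124 = 827 km.
Min-entry greedy (repeatedly take the single cheapest remaining cell) gives 871 km, worse by 44.
Swapping Car 58↔Car 12 (Car 58→Route 5 334 km, Car 12→Route 2 193 km) adds 266.
No other one-to-one assignment undercuts 827 km.

Min total: 827 km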